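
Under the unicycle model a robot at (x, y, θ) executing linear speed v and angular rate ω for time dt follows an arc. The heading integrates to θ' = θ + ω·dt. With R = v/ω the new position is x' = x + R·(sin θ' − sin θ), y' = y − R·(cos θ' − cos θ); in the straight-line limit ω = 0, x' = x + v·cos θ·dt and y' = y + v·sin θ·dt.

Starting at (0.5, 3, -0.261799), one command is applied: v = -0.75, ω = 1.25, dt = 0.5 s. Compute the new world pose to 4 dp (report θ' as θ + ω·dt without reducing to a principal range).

θ' = -0.2618 + 1.25·0.5 = 0.3632
R = v/ω = -0.75/1.25 = -0.6000
x' = 0.5 + -0.6000·(sin 0.3632 − sin -0.2618) = 0.1315
y' = 3 − -0.6000·(cos 0.3632 − cos -0.2618) = 2.9813

(0.1315, 2.9813, 0.3632)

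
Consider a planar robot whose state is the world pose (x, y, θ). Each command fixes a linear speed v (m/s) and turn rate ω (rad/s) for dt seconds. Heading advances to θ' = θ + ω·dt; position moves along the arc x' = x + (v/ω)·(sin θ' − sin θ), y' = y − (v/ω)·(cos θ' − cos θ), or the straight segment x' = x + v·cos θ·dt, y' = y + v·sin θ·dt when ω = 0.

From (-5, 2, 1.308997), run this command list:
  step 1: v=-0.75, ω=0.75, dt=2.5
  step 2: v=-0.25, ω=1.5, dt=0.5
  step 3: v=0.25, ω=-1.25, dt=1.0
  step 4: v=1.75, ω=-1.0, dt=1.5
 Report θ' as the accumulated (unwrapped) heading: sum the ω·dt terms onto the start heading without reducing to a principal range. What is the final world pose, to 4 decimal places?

step 1: θ'=3.1840 (R=-1.0000) → pose (-3.9917, 0.7421, 3.1840)
step 2: θ'=3.9340 (R=-0.1667) → pose (-3.8801, 0.7916, 3.9340)
step 3: θ'=2.6840 (R=-0.2000) → pose (-4.1108, 0.7526, 2.6840)
step 4: θ'=1.1840 (R=-1.7500) → pose (-4.9584, 2.9827, 1.1840)

(-4.9584, 2.9827, 1.1840)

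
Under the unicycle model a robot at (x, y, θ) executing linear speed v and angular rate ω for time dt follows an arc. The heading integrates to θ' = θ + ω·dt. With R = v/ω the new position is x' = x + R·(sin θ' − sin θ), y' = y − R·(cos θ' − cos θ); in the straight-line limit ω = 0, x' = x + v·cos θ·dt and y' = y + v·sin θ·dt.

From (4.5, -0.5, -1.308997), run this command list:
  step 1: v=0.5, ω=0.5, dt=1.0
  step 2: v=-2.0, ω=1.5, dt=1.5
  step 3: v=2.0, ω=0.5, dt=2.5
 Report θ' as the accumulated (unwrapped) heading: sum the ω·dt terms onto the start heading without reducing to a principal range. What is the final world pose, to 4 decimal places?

step 1: θ'=-0.8090 (R=1.0000) → pose (4.7423, -0.9314, -0.8090)
step 2: θ'=1.4410 (R=-1.3333) → pose (2.4554, -1.6791, 1.4410)
step 3: θ'=2.6910 (R=4.0000) → pose (0.2310, 2.4393, 2.6910)

(0.2310, 2.4393, 2.6910)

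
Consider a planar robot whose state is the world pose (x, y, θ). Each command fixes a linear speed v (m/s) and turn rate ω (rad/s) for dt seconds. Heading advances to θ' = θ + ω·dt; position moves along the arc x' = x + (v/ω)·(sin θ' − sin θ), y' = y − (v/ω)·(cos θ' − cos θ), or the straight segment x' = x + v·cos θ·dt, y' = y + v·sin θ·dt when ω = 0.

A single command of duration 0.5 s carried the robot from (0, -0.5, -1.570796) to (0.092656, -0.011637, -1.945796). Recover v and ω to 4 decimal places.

v = -1.0000, ω = -0.7500

Δθ = -1.945796 − -1.570796 = -0.375000
ω = Δθ/dt = -0.375000/0.5 = -0.7500
R = −Δy/(cos θ' − cos θ) = 1.3333
v = R·ω = 1.3333·-0.7500 = -1.0000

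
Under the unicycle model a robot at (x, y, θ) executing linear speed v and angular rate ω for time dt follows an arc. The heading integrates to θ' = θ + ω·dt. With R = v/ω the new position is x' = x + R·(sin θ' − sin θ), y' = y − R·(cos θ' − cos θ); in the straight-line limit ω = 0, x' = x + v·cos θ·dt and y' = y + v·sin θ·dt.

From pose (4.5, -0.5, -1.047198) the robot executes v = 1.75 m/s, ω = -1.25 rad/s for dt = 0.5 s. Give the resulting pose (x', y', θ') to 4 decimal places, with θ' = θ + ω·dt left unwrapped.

θ' = -1.0472 + -1.25·0.5 = -1.6722
R = v/ω = 1.75/-1.25 = -1.4000
x' = 4.5 + -1.4000·(sin -1.6722 − sin -1.0472) = 4.6804
y' = -0.5 − -1.4000·(cos -1.6722 − cos -1.0472) = -1.3417

(4.6804, -1.3417, -1.6722)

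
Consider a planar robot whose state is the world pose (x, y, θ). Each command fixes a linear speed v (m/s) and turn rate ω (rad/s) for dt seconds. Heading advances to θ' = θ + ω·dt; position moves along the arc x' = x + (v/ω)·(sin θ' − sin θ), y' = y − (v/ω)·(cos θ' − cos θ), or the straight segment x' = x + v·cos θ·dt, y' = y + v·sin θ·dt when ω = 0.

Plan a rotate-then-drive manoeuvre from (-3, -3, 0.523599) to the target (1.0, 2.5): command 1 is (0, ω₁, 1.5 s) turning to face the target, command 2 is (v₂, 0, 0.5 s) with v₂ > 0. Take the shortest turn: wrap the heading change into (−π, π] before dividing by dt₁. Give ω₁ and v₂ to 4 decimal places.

heading to target = atan2(2.5−-3, 1−-3) = 0.9420
Δθ = wrap(0.9420 − 0.5236) = 0.4184; ω₁ = Δθ/dt₁ = 0.2789
distance = √((1−-3)² + (2.5−-3)²) = 6.8007; v₂ = distance/dt₂ = 13.6015

ω₁ = 0.2789, v₂ = 13.6015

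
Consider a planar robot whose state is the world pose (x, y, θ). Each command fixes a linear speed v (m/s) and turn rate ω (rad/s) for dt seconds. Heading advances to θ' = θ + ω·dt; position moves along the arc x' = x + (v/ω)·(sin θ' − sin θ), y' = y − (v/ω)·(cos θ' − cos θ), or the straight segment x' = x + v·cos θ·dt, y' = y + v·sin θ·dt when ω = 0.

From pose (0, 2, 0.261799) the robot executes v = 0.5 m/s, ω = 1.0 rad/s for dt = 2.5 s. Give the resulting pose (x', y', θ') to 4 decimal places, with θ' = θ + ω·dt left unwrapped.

(0.0560, 2.9473, 2.7618)

θ' = 0.2618 + 1.0·2.5 = 2.7618
R = v/ω = 0.5/1.0 = 0.5000
x' = 0 + 0.5000·(sin 2.7618 − sin 0.2618) = 0.0560
y' = 2 − 0.5000·(cos 2.7618 − cos 0.2618) = 2.9473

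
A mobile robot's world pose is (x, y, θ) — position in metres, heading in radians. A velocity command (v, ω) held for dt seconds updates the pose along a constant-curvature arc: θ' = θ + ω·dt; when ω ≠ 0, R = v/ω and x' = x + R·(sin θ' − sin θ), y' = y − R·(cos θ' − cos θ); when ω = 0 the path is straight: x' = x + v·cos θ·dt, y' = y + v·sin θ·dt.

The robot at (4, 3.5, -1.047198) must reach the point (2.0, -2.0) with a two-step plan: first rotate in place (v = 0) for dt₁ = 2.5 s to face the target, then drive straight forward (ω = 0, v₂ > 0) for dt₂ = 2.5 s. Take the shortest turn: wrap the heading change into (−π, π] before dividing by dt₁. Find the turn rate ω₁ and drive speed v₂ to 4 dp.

ω₁ = -0.3489, v₂ = 2.3409

heading to target = atan2(-2−3.5, 2−4) = -1.9196
Δθ = wrap(-1.9196 − -1.0472) = -0.8724; ω₁ = Δθ/dt₁ = -0.3489
distance = √((2−4)² + (-2−3.5)²) = 5.8523; v₂ = distance/dt₂ = 2.3409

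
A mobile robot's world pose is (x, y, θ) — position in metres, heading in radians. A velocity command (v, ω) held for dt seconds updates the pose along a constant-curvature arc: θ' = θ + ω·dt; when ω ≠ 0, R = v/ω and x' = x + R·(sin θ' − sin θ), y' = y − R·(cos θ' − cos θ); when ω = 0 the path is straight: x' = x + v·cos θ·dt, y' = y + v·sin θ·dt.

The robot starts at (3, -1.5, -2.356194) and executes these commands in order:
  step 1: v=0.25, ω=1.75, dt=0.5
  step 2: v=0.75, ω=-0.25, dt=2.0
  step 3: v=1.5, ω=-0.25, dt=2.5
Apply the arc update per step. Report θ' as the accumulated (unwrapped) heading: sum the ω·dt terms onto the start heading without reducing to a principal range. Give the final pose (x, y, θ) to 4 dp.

step 1: θ'=-1.4812 (R=0.1429) → pose (2.9587, -1.6138, -1.4812)
step 2: θ'=-1.9812 (R=-3.0000) → pose (2.7217, -3.0792, -1.9812)
step 3: θ'=-2.6062 (R=-6.0000) → pose (0.2810, -5.8457, -2.6062)

(0.2810, -5.8457, -2.6062)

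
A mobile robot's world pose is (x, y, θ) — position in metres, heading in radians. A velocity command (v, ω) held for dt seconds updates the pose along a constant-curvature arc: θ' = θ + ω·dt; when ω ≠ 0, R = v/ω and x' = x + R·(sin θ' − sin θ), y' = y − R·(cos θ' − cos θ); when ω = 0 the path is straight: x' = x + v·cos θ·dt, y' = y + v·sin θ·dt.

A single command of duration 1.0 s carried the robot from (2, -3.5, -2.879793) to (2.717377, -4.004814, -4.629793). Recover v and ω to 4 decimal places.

Δθ = -4.629793 − -2.879793 = -1.750000
ω = Δθ/dt = -1.750000/1.0 = -1.7500
R = Δx/(sin θ' − sin θ) = 0.5714
v = R·ω = 0.5714·-1.7500 = -1.0000

v = -1.0000, ω = -1.7500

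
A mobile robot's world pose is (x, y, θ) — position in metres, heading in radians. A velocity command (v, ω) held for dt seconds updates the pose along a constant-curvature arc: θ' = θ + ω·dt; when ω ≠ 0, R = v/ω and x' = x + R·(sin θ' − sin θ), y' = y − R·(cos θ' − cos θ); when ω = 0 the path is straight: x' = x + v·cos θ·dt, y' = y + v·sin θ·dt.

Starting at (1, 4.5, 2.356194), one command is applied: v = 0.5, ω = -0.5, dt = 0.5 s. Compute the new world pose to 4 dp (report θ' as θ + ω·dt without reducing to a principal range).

θ' = 2.3562 + -0.5·0.5 = 2.1062
R = v/ω = 0.5/-0.5 = -1.0000
x' = 1 + -1.0000·(sin 2.1062 − sin 2.3562) = 0.8470
y' = 4.5 − -1.0000·(cos 2.1062 − cos 2.3562) = 4.6969

(0.8470, 4.6969, 2.1062)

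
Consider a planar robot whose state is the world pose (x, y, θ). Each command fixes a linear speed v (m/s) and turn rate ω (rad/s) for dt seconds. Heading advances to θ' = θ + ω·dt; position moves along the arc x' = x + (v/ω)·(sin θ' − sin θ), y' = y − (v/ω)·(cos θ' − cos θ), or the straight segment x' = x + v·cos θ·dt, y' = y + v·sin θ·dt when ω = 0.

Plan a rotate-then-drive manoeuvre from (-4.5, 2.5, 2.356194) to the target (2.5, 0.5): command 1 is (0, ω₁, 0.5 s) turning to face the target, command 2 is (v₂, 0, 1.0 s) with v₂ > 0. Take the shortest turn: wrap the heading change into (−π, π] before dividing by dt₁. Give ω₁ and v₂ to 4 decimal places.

ω₁ = -5.2690, v₂ = 7.2801

heading to target = atan2(0.5−2.5, 2.5−-4.5) = -0.2783
Δθ = wrap(-0.2783 − 2.3562) = -2.6345; ω₁ = Δθ/dt₁ = -5.2690
distance = √((2.5−-4.5)² + (0.5−2.5)²) = 7.2801; v₂ = distance/dt₂ = 7.2801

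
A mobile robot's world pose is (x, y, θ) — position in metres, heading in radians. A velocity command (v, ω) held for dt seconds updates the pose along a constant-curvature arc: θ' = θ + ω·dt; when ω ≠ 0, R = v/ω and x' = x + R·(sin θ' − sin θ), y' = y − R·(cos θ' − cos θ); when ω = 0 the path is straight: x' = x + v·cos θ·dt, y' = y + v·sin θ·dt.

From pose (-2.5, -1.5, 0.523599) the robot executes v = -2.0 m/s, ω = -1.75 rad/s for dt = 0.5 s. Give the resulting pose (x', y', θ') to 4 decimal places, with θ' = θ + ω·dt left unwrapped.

θ' = 0.5236 + -1.75·0.5 = -0.3514
R = v/ω = -2.0/-1.75 = 1.1429
x' = -2.5 + 1.1429·(sin -0.3514 − sin 0.5236) = -3.4648
y' = -1.5 − 1.1429·(cos -0.3514 − cos 0.5236) = -1.5833

(-3.4648, -1.5833, -0.3514)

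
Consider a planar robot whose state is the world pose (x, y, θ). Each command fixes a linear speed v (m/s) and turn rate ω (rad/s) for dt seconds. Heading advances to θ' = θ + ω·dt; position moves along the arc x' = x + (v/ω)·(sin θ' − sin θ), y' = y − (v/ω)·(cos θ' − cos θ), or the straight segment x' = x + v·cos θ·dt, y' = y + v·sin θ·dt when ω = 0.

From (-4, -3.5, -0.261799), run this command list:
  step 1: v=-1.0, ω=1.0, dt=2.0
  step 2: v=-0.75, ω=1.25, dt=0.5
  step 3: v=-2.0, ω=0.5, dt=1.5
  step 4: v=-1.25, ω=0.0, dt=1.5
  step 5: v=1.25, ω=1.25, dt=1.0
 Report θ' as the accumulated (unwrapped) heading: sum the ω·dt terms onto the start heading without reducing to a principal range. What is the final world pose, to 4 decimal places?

(-1.4733, -6.8207, 4.3632)

step 1: θ'=1.7382 (R=-1.0000) → pose (-5.2448, -4.6325, 1.7382)
step 2: θ'=2.3632 (R=-0.6000) → pose (-5.0745, -4.9598, 2.3632)
step 3: θ'=3.1132 (R=-4.0000) → pose (-2.3795, -6.1100, 3.1132)
step 4: θ'=3.1132 (straight) → pose (-0.5053, -6.1632, 3.1132)
step 5: θ'=4.3632 (R=1.0000) → pose (-1.4733, -6.8207, 4.3632)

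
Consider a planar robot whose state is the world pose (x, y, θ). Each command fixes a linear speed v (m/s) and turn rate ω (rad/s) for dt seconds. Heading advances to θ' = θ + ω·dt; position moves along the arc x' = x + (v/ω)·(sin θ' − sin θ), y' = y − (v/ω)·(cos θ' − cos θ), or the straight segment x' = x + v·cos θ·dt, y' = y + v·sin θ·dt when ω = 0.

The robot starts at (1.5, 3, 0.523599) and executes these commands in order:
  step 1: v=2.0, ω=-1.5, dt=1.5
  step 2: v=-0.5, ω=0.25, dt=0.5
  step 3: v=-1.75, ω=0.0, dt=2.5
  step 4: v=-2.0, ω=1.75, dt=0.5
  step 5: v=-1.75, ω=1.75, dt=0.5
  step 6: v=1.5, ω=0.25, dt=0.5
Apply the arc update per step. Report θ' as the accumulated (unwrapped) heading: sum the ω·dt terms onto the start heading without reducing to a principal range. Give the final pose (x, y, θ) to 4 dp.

step 1: θ'=-1.7264 (R=-1.3333) → pose (3.4839, 1.6387, -1.7264)
step 2: θ'=-1.6014 (R=-2.0000) → pose (3.5071, 1.8874, -1.6014)
step 3: θ'=-1.6014 (straight) → pose (3.6410, 6.2604, -1.6014)
step 4: θ'=-0.7264 (R=-1.1429) → pose (3.2577, 7.1497, -0.7264)
step 5: θ'=0.1486 (R=-1.0000) → pose (2.4455, 7.3911, 0.1486)
step 6: θ'=0.2736 (R=6.0000) → pose (3.1784, 7.5482, 0.2736)

(3.1784, 7.5482, 0.2736)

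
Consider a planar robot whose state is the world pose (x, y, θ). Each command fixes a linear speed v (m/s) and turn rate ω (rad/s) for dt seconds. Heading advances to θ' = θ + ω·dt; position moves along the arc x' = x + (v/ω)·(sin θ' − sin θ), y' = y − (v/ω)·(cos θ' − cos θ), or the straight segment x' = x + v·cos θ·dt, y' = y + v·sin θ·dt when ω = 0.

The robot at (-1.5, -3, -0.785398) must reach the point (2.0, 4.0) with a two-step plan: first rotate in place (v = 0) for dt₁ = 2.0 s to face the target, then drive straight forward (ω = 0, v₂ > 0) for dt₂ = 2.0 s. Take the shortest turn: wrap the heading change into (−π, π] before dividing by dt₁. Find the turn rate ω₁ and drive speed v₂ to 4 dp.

ω₁ = 0.9463, v₂ = 3.9131

heading to target = atan2(4−-3, 2−-1.5) = 1.1071
Δθ = wrap(1.1071 − -0.7854) = 1.8925; ω₁ = Δθ/dt₁ = 0.9463
distance = √((2−-1.5)² + (4−-3)²) = 7.8262; v₂ = distance/dt₂ = 3.9131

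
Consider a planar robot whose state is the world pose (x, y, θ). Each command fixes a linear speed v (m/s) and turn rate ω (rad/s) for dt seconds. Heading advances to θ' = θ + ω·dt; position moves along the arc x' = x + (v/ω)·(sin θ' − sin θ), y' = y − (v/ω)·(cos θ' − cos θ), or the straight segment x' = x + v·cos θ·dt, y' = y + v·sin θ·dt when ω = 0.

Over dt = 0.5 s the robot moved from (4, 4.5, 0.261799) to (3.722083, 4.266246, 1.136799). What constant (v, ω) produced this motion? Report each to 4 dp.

v = -0.7500, ω = 1.7500

Δθ = 1.136799 − 0.261799 = 0.875000
ω = Δθ/dt = 0.875000/0.5 = 1.7500
R = Δx/(sin θ' − sin θ) = -0.4286
v = R·ω = -0.4286·1.7500 = -0.7500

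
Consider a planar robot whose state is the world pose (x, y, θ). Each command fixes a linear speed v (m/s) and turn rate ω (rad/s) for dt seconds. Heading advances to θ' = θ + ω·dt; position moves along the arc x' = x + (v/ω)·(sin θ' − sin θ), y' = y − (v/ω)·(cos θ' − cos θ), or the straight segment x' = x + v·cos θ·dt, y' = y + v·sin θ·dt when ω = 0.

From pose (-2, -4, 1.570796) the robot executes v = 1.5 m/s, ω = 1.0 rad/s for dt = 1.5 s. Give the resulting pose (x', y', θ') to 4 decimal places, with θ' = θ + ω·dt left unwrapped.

θ' = 1.5708 + 1.0·1.5 = 3.0708
R = v/ω = 1.5/1.0 = 1.5000
x' = -2 + 1.5000·(sin 3.0708 − sin 1.5708) = -3.3939
y' = -4 − 1.5000·(cos 3.0708 − cos 1.5708) = -2.5038

(-3.3939, -2.5038, 3.0708)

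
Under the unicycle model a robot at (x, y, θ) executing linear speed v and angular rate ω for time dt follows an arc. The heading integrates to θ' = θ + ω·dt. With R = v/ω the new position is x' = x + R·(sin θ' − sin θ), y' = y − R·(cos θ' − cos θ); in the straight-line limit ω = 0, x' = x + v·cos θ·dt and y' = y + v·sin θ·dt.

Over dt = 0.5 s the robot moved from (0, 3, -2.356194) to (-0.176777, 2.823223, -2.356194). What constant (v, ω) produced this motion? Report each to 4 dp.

v = 0.5000, ω = 0.0000

Δθ = -2.356194 − -2.356194 = 0.000000
ω = Δθ/dt = 0.000000/0.5 = 0.0000
ω = 0 → v = (Δx·cos θ + Δy·sin θ)/dt = 0.5000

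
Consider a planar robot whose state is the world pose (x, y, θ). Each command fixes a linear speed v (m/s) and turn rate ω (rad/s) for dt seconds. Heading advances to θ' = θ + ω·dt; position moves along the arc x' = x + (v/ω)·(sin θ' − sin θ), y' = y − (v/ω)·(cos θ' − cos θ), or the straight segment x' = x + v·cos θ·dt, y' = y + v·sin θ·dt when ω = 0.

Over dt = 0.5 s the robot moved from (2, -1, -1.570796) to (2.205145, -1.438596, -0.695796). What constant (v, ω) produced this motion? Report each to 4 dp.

v = 1.0000, ω = 1.7500

Δθ = -0.695796 − -1.570796 = 0.875000
ω = Δθ/dt = 0.875000/0.5 = 1.7500
R = −Δy/(cos θ' − cos θ) = 0.5714
v = R·ω = 0.5714·1.7500 = 1.0000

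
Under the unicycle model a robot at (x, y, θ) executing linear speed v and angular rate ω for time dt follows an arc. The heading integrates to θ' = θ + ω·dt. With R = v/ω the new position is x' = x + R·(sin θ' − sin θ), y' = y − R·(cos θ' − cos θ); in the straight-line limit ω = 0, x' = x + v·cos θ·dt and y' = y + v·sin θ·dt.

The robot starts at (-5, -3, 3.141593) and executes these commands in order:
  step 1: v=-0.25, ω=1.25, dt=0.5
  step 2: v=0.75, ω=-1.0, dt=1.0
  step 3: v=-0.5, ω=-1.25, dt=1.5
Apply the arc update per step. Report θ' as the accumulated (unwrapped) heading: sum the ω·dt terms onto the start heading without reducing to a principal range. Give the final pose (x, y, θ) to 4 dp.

step 1: θ'=3.7666 (R=-0.2000) → pose (-4.8830, -2.9622, 3.7666)
step 2: θ'=2.7666 (R=-0.7500) → pose (-5.5965, -3.0519, 2.7666)
step 3: θ'=0.8916 (R=0.4000) → pose (-5.4318, -3.6753, 0.8916)

(-5.4318, -3.6753, 0.8916)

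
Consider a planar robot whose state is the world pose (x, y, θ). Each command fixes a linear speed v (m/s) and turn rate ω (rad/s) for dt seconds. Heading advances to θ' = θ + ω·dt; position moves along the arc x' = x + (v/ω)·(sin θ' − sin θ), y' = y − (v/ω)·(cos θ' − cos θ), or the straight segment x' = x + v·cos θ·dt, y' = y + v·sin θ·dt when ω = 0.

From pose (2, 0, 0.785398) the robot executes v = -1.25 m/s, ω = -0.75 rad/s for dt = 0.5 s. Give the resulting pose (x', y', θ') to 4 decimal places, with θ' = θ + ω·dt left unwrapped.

θ' = 0.7854 + -0.75·0.5 = 0.4104
R = v/ω = -1.25/-0.75 = 1.6667
x' = 2 + 1.6667·(sin 0.4104 − sin 0.7854) = 1.4864
y' = 0 − 1.6667·(cos 0.4104 − cos 0.7854) = -0.3498

(1.4864, -0.3498, 0.4104)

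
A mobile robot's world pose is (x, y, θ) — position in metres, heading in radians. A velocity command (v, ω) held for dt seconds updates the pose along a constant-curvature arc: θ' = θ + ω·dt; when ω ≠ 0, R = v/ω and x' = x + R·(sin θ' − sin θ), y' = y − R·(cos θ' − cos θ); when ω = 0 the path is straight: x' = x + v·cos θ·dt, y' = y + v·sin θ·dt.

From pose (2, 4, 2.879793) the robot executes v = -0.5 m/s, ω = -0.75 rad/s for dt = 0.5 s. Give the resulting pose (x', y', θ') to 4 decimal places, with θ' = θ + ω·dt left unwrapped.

(2.2239, 3.8921, 2.5048)

θ' = 2.8798 + -0.75·0.5 = 2.5048
R = v/ω = -0.5/-0.75 = 0.6667
x' = 2 + 0.6667·(sin 2.5048 − sin 2.8798) = 2.2239
y' = 4 − 0.6667·(cos 2.5048 − cos 2.8798) = 3.8921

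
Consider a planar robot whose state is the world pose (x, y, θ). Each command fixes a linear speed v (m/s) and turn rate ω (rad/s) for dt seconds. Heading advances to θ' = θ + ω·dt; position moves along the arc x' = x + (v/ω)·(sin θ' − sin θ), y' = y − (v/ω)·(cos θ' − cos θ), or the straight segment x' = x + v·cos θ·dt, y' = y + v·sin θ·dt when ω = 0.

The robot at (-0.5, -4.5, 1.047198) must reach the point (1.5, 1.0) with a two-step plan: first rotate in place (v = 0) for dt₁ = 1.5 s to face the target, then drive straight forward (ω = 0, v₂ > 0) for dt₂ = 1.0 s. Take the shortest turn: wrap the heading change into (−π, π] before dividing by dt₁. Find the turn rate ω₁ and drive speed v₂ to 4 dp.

heading to target = atan2(1−-4.5, 1.5−-0.5) = 1.2220
Δθ = wrap(1.2220 − 1.0472) = 0.1748; ω₁ = Δθ/dt₁ = 0.1166
distance = √((1.5−-0.5)² + (1−-4.5)²) = 5.8523; v₂ = distance/dt₂ = 5.8523

ω₁ = 0.1166, v₂ = 5.8523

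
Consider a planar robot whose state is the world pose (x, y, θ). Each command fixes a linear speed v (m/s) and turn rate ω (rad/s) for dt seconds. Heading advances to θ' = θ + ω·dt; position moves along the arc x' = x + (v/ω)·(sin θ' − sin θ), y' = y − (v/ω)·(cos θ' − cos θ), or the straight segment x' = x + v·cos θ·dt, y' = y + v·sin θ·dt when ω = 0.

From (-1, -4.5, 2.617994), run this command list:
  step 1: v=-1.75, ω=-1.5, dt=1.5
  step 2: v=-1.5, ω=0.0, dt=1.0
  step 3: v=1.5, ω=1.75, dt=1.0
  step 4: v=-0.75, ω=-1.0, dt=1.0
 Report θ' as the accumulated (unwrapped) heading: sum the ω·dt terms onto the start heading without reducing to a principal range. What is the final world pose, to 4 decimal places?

step 1: θ'=0.3680 (R=1.1667) → pose (-1.1636, -6.5989, 0.3680)
step 2: θ'=0.3680 (straight) → pose (-2.5632, -7.1385, 0.3680)
step 3: θ'=2.1180 (R=0.8571) → pose (-2.1396, -5.8928, 2.1180)
step 4: θ'=1.1180 (R=0.7500) → pose (-2.1056, -6.6112, 1.1180)

(-2.1056, -6.6112, 1.1180)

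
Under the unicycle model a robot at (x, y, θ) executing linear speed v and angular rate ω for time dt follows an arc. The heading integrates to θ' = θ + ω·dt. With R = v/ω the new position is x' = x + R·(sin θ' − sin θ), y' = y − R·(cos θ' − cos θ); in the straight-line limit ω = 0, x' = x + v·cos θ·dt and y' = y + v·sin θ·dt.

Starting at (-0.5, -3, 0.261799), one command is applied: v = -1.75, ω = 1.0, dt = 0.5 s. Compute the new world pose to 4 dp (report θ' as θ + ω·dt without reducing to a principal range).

θ' = 0.2618 + 1.0·0.5 = 0.7618
R = v/ω = -1.75/1.0 = -1.7500
x' = -0.5 + -1.7500·(sin 0.7618 − sin 0.2618) = -1.2550
y' = -3 − -1.7500·(cos 0.7618 − cos 0.2618) = -3.4241

(-1.2550, -3.4241, 0.7618)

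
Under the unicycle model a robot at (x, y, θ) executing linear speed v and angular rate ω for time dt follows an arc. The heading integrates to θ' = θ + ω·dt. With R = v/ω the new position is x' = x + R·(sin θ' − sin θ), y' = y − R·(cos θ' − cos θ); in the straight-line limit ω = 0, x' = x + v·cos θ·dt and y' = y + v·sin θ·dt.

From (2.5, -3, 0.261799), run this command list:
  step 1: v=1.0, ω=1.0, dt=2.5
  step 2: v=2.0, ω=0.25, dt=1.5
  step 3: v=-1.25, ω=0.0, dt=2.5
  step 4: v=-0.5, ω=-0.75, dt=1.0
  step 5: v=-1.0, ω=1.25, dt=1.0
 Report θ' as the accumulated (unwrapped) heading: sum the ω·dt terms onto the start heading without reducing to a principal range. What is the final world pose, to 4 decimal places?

step 1: θ'=2.7618 (R=1.0000) → pose (2.6119, -1.1053, 2.7618)
step 2: θ'=3.1368 (R=8.0000) → pose (-0.3156, -0.5354, 3.1368)
step 3: θ'=3.1368 (straight) → pose (2.8094, -0.5503, 3.1368)
step 4: θ'=2.3868 (R=0.6667) → pose (3.2630, -0.7314, 2.3868)
step 5: θ'=3.6368 (R=-0.8000) → pose (4.1912, -0.8526, 3.6368)

(4.1912, -0.8526, 3.6368)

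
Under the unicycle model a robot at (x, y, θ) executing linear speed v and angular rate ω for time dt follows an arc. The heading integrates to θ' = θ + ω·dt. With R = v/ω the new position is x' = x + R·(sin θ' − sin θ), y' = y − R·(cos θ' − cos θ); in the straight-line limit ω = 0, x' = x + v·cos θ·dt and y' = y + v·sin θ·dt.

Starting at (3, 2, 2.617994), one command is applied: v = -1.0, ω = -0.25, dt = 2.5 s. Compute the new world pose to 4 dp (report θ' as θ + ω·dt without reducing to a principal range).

(4.6488, 0.1750, 1.9930)

θ' = 2.6180 + -0.25·2.5 = 1.9930
R = v/ω = -1.0/-0.25 = 4.0000
x' = 3 + 4.0000·(sin 1.9930 − sin 2.6180) = 4.6488
y' = 2 − 4.0000·(cos 1.9930 − cos 2.6180) = 0.1750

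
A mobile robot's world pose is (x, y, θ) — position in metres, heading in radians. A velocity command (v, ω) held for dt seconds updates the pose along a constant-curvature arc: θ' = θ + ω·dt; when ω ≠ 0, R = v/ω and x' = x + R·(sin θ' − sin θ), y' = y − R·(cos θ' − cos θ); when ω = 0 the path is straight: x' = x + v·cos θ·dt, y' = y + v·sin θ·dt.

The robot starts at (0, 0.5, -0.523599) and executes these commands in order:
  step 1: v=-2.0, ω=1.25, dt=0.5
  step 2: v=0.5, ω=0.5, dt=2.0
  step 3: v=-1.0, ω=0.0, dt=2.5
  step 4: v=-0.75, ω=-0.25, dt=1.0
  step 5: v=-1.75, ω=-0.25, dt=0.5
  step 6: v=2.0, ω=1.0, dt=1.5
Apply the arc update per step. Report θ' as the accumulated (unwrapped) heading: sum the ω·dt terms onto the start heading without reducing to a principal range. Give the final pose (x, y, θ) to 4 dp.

(-2.0803, 0.4932, 2.2264)

step 1: θ'=0.1014 (R=-1.6000) → pose (-0.9620, 0.7061, 0.1014)
step 2: θ'=1.1014 (R=1.0000) → pose (-0.1713, 1.2487, 1.1014)
step 3: θ'=1.1014 (straight) → pose (-1.3022, -0.9809, 1.1014)
step 4: θ'=0.8514 (R=3.0000) → pose (-1.7211, -1.6007, 0.8514)
step 5: θ'=0.7264 (R=7.0000) → pose (-2.3373, -2.2212, 0.7264)
step 6: θ'=2.2264 (R=2.0000) → pose (-2.0803, 0.4932, 2.2264)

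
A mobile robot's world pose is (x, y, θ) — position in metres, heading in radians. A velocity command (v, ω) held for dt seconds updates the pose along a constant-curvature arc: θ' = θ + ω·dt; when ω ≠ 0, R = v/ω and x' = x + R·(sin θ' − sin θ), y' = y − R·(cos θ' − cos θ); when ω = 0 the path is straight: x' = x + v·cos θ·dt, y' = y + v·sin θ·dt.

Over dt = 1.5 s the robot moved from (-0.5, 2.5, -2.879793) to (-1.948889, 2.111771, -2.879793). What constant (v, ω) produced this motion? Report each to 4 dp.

v = 1.0000, ω = 0.0000

Δθ = -2.879793 − -2.879793 = 0.000000
ω = Δθ/dt = 0.000000/1.5 = 0.0000
ω = 0 → v = (Δx·cos θ + Δy·sin θ)/dt = 1.0000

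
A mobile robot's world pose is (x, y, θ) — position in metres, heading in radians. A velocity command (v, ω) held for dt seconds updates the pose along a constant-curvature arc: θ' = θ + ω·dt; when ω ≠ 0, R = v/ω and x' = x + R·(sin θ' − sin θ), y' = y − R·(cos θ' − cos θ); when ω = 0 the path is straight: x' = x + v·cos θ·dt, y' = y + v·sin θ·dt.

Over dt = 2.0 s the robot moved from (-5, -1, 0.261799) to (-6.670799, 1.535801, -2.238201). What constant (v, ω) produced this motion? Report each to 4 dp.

v = -2.0000, ω = -1.2500

Δθ = -2.238201 − 0.261799 = -2.500000
ω = Δθ/dt = -2.500000/2.0 = -1.2500
R = −Δy/(cos θ' − cos θ) = 1.6000
v = R·ω = 1.6000·-1.2500 = -2.0000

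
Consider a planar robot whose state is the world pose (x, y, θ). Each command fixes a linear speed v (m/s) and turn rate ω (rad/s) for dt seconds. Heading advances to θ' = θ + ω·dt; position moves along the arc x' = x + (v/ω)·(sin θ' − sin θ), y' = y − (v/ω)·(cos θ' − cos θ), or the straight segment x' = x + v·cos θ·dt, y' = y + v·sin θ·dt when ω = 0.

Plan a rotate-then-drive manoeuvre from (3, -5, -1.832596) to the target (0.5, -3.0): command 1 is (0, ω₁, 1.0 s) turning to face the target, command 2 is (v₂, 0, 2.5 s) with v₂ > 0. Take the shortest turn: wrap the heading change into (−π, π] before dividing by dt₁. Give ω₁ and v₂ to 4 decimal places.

ω₁ = -1.9837, v₂ = 1.2806

heading to target = atan2(-3−-5, 0.5−3) = 2.4669
Δθ = wrap(2.4669 − -1.8326) = -1.9837; ω₁ = Δθ/dt₁ = -1.9837
distance = √((0.5−3)² + (-3−-5)²) = 3.2016; v₂ = distance/dt₂ = 1.2806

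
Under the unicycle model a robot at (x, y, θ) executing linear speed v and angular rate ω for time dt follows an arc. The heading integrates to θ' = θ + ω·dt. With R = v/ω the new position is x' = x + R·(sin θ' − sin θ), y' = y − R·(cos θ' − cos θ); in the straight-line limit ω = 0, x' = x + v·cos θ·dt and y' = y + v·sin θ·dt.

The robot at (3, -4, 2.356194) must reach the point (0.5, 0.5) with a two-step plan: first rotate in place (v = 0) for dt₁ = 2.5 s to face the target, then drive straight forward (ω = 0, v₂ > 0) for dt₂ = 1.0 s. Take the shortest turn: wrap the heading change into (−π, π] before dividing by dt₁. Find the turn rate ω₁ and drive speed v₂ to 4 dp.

heading to target = atan2(0.5−-4, 0.5−3) = 2.0779
Δθ = wrap(2.0779 − 2.3562) = -0.2783; ω₁ = Δθ/dt₁ = -0.1113
distance = √((0.5−3)² + (0.5−-4)²) = 5.1478; v₂ = distance/dt₂ = 5.1478

ω₁ = -0.1113, v₂ = 5.1478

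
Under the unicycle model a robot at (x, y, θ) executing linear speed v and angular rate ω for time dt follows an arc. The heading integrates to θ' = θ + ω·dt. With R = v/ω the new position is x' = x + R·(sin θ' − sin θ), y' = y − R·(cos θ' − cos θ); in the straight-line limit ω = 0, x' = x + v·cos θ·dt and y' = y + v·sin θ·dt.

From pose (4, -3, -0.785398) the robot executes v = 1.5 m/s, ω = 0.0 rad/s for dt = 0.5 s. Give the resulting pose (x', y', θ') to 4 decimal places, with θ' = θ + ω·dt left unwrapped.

(4.5303, -3.5303, -0.7854)

θ' = -0.7854 + 0.0·0.5 = -0.7854
ω = 0 → straight: x' = 4 + 1.5·cos(-0.7854)·0.5 = 4.5303
y' = -3 + 1.5·sin(-0.7854)·0.5 = -3.5303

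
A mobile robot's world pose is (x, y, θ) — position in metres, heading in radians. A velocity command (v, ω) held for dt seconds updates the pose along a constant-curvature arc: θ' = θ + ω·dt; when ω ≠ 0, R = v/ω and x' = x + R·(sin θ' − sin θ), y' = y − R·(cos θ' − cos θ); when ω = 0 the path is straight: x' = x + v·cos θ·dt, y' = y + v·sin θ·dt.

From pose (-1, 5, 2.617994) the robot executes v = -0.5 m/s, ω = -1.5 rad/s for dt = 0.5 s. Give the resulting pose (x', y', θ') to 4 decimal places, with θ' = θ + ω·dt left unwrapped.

(-0.8479, 4.8089, 1.8680)

θ' = 2.6180 + -1.5·0.5 = 1.8680
R = v/ω = -0.5/-1.5 = 0.3333
x' = -1 + 0.3333·(sin 1.8680 − sin 2.6180) = -0.8479
y' = 5 − 0.3333·(cos 1.8680 − cos 2.6180) = 4.8089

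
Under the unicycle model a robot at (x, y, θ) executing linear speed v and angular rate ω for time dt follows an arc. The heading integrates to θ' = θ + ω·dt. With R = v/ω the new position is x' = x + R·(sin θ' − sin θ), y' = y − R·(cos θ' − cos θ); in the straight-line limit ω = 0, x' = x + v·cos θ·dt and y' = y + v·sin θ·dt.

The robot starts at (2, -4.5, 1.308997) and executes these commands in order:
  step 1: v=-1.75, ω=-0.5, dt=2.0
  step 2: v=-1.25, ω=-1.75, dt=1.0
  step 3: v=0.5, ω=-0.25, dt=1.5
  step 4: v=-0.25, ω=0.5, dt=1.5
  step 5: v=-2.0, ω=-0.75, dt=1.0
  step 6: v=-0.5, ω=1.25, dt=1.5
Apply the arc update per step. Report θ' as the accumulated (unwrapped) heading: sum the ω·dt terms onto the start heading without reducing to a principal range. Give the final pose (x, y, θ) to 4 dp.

(-1.9967, -4.2881, 0.0590)

step 1: θ'=0.3090 (R=3.5000) → pose (-0.3164, -6.9284, 0.3090)
step 2: θ'=-1.4410 (R=0.7143) → pose (-1.2419, -6.3404, -1.4410)
step 3: θ'=-1.8160 (R=-2.0000) → pose (-1.2849, -7.0847, -1.8160)
step 4: θ'=-1.0660 (R=-0.5000) → pose (-1.3323, -6.7215, -1.0660)
step 5: θ'=-1.8160 (R=2.6667) → pose (-1.5851, -4.7845, -1.8160)
step 6: θ'=0.0590 (R=-0.4000) → pose (-1.9967, -4.2881, 0.0590)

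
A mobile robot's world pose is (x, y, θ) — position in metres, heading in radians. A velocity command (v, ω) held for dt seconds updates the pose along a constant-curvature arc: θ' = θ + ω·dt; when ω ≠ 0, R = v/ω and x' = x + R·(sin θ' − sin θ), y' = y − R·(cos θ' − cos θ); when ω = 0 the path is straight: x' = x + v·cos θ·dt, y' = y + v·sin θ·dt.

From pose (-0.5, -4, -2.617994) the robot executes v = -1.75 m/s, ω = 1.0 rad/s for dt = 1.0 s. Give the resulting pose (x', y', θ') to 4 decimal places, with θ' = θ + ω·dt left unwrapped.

(0.3731, -2.5670, -1.6180)

θ' = -2.6180 + 1.0·1.0 = -1.6180
R = v/ω = -1.75/1.0 = -1.7500
x' = -0.5 + -1.7500·(sin -1.6180 − sin -2.6180) = 0.3731
y' = -4 − -1.7500·(cos -1.6180 − cos -2.6180) = -2.5670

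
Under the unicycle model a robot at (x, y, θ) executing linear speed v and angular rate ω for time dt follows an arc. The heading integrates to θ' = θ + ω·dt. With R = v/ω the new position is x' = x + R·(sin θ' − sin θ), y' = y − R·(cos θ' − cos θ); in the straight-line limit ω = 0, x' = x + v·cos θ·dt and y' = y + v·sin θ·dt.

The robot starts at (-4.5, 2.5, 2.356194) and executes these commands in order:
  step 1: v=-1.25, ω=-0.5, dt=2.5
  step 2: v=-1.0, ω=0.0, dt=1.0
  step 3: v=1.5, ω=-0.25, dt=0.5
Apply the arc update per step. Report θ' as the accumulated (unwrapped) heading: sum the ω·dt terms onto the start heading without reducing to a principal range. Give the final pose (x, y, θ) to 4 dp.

step 1: θ'=1.1062 (R=2.5000) → pose (-4.0328, -0.3879, 1.1062)
step 2: θ'=1.1062 (straight) → pose (-4.4808, -1.2819, 1.1062)
step 3: θ'=0.9812 (R=-6.0000) → pose (-4.1038, -0.6342, 0.9812)

(-4.1038, -0.6342, 0.9812)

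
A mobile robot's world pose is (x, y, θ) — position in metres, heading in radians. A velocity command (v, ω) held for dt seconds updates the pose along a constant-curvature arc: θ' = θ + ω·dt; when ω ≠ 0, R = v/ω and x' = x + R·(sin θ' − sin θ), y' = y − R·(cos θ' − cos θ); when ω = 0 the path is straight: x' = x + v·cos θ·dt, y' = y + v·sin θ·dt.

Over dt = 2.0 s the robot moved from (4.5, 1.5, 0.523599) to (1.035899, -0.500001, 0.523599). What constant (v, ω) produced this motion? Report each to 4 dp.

v = -2.0000, ω = 0.0000

Δθ = 0.523599 − 0.523599 = 0.000000
ω = Δθ/dt = 0.000000/2.0 = 0.0000
ω = 0 → v = (Δx·cos θ + Δy·sin θ)/dt = -2.0000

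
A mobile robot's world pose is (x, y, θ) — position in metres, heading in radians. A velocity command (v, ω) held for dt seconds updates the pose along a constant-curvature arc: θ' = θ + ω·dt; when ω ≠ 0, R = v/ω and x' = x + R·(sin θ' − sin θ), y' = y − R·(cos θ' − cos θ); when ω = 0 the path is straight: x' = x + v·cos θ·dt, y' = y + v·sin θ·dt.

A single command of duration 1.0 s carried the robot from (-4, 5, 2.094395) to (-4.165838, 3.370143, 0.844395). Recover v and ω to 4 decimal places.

v = -1.7500, ω = -1.2500

Δθ = 0.844395 − 2.094395 = -1.250000
ω = Δθ/dt = -1.250000/1.0 = -1.2500
R = −Δy/(cos θ' − cos θ) = 1.4000
v = R·ω = 1.4000·-1.2500 = -1.7500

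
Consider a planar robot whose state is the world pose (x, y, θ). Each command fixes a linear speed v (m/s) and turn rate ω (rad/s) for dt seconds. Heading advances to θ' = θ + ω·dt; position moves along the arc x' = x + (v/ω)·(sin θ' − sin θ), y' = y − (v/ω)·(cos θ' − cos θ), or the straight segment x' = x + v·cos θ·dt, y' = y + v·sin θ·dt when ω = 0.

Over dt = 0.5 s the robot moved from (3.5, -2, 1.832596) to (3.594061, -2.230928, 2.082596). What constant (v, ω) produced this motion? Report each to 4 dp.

v = -0.5000, ω = 0.5000

Δθ = 2.082596 − 1.832596 = 0.250000
ω = Δθ/dt = 0.250000/0.5 = 0.5000
R = −Δy/(cos θ' − cos θ) = -1.0000
v = R·ω = -1.0000·0.5000 = -0.5000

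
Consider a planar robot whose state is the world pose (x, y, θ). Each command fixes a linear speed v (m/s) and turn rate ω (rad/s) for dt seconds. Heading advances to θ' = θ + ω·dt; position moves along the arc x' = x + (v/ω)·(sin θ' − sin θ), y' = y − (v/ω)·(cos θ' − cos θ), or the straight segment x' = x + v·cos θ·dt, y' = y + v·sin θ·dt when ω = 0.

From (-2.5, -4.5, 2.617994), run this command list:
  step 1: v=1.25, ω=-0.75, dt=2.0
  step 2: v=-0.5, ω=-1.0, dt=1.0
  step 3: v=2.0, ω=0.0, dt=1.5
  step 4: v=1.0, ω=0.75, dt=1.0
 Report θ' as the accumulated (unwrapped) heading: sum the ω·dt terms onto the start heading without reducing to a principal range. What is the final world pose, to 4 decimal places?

(0.2834, -1.7898, 0.8680)

step 1: θ'=1.1180 (R=-1.6667) → pose (-3.1654, -2.3275, 1.1180)
step 2: θ'=0.1180 (R=0.5000) → pose (-3.5561, -2.6053, 0.1180)
step 3: θ'=0.1180 (straight) → pose (-0.5770, -2.2521, 0.1180)
step 4: θ'=0.8680 (R=1.3333) → pose (0.2834, -1.7898, 0.8680)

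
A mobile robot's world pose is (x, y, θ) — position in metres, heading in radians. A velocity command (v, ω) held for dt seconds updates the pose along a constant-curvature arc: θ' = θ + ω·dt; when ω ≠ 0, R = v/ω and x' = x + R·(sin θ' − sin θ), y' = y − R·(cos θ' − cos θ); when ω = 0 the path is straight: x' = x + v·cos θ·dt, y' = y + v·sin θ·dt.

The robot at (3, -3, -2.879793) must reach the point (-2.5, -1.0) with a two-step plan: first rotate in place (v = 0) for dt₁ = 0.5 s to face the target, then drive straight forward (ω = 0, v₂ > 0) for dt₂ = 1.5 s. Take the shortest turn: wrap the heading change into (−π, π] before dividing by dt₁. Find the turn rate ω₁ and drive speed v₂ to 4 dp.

ω₁ = -1.2211, v₂ = 3.9016

heading to target = atan2(-1−-3, -2.5−3) = 2.7928
Δθ = wrap(2.7928 − -2.8798) = -0.6106; ω₁ = Δθ/dt₁ = -1.2211
distance = √((-2.5−3)² + (-1−-3)²) = 5.8523; v₂ = distance/dt₂ = 3.9016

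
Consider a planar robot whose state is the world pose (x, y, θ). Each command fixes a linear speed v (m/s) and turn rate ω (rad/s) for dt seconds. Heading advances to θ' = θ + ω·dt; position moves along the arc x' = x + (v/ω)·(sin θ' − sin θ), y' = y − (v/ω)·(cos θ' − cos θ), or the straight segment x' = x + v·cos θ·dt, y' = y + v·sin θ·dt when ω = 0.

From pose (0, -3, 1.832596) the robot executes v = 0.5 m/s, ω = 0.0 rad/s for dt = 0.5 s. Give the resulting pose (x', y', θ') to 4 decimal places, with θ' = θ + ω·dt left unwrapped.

θ' = 1.8326 + 0.0·0.5 = 1.8326
ω = 0 → straight: x' = 0 + 0.5·cos(1.8326)·0.5 = -0.0647
y' = -3 + 0.5·sin(1.8326)·0.5 = -2.7585

(-0.0647, -2.7585, 1.8326)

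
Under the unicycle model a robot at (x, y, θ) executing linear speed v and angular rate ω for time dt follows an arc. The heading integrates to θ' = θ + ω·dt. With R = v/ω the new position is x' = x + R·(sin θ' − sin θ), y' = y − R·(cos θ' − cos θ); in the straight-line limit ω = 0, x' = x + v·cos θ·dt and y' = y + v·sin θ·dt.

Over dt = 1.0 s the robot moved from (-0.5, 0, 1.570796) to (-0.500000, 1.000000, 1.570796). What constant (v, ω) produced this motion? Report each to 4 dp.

v = 1.0000, ω = 0.0000

Δθ = 1.570796 − 1.570796 = 0.000000
ω = Δθ/dt = 0.000000/1.0 = 0.0000
ω = 0 → v = (Δx·cos θ + Δy·sin θ)/dt = 1.0000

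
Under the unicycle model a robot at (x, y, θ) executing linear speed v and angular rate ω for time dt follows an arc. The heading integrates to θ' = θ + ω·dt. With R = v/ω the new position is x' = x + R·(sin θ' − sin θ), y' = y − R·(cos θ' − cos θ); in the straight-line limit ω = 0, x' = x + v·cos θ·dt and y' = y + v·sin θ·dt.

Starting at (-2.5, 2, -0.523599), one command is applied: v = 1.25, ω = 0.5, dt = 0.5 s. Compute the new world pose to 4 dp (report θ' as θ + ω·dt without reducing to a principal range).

θ' = -0.5236 + 0.5·0.5 = -0.2736
R = v/ω = 1.25/0.5 = 2.5000
x' = -2.5 + 2.5000·(sin -0.2736 − sin -0.5236) = -1.9255
y' = 2 − 2.5000·(cos -0.2736 − cos -0.5236) = 1.7581

(-1.9255, 1.7581, -0.2736)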